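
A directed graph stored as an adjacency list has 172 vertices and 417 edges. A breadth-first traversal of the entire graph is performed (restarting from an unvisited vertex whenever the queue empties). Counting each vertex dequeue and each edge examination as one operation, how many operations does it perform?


A full BFS traversal dequeues each vertex once and examines each edge once.
Vertex visits: 172
Edge visits: 417
V + E = 172 + 417 = 589


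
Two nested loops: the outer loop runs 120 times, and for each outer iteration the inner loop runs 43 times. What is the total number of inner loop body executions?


Outer loop: 120 iterations
Inner loop: 43 iterations per outer iteration
Total = 120 * 43 = 5160


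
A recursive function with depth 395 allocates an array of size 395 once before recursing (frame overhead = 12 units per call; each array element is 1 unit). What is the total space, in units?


Array allocation: 395 units (allocated once)
Stack frames: 395 deep * 12 per frame = 4740 units
Total = 395 + 4740 = 5135


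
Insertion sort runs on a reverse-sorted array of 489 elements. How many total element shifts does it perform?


Sum of shifts = 1 + 2 + 3 + ... + 488
= 489 * 488 / 2
= 238632 / 2
= 119316


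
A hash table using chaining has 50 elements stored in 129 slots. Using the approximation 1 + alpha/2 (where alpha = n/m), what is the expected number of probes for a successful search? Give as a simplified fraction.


Load factor alpha = n/m = 50/129
Expected probes = 1 + alpha/2 = 1 + 50/(2*129)
= 1 + 50/258
= 258/258 + 50/258
= 308/258
Simplify: 154/129


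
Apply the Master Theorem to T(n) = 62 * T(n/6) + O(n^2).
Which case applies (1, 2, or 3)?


The Master Theorem: T(n) = a*T(n/b) + O(n^c)
  a = 62, b = 6, c = 2
log_b(a) = log_6(62) ~ 2.303
Compare b^c with a: 6^2 = 36 < 62, so c < log_b(a).
Since c < log_b(a), Case 1 applies.
T(n) = O(n^(log_6 62)) ~ O(n^2.303)
Master Theorem case = 1


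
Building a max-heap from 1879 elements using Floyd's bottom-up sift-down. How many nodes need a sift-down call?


In a heap of 1879 elements (0-indexed array):
  Last element index: 1878
  Parent of last element: floor((1878 - 1) / 2) = 938
  Internal nodes: indices 0 to 938
  Count = floor(1879/2) = 939


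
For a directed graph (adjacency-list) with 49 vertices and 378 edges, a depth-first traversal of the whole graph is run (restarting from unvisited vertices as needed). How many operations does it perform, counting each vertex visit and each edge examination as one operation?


A full DFS traversal visits each vertex once and examines each edge once.
V = 49
E = 378
Sum = 49 + 378 = 427


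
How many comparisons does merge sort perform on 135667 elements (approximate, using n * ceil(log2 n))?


Recursion depth: ceil(log2(135667)) = 18
Each recursion level merges n = 135667 elements
Total = 135667 * 18 = 2442006


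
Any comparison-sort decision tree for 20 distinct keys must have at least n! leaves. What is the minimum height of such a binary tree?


A binary decision tree of height h has at most 2^h leaves and needs at least n! of them, so h >= ceil(log2(n!)).
Compute 20! as a running product:
  x2 = 2, x3 = 6, x4 = 24, x5 = 120
  x6 = 720, x7 = 5040, x8 = 40320, x9 = 362880
  x10 = 3628800, x11 = 39916800, x12 = 479001600, x13 = 6227020800
  x14 = 87178291200, x15 = 1307674368000, x16 = 20922789888000, x17 = 355687428096000
  x18 = 6402373705728000, x19 = 121645100408832000, x20 = 2432902008176640000
20! = 2432902008176640000
Bracket between powers of 2:
  2^61 = 2305843009213693952 < 2432902008176640000 <= 4611686018427387904 = 2^62
So ceil(log2(20!)) = 62


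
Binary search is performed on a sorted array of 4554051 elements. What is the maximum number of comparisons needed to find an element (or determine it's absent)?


Binary search halves the search space each comparison:
  Step 1: search space = 4554051 -> 2277025
  Step 2: search space = 2277025 -> 1138512
  Step 3: search space = 1138512 -> 569256
  Step 4: search space = 569256 -> 284628
  Step 5: search space = 284628 -> 142314
  Step 6: search space = 142314 -> 71157
  Step 7: search space = 71157 -> 35578
  Step 8: search space = 35578 -> 17789
  Step 9: search space = 17789 -> 8894
  Step 10: search space = 8894 -> 4447
  Step 11: search space = 4447 -> 2223
  Step 12: search space = 2223 -> 1111
  Step 13: search space = 1111 -> 555
  Step 14: search space = 555 -> 277
  Step 15: search space = 277 -> 138
  Step 16: search space = 138 -> 69
  Step 17: search space = 69 -> 34
  Step 18: search space = 34 -> 17
  Step 19: search space = 17 -> 8
  Step 20: search space = 8 -> 4
  Step 21: search space = 4 -> 2
  Step 22: search space = 2 -> 1
  Step 23: search space = 1 (final check)
Maximum comparisons = floor(log2(4554051)) + 1 = 22 + 1 = 23


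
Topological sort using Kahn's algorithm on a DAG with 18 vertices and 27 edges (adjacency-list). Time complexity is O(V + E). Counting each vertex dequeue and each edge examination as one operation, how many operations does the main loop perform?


Kahn's algorithm:
  1. Compute in-degrees: O(V + E)
  2. Process queue: each vertex dequeued once (O(V))
     each edge examined once (O(E))
Total = V + E = 18 + 27 = 45


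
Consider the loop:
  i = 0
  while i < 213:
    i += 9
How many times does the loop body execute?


Starting at i = 0, each iteration adds 9.
Iterations until i >= 213:
  Iteration 1: i = 0 -> i = 9
  Iteration 2: i = 9 -> i = 18
  Iteration 3: i = 18 -> i = 27
  Iteration 4: i = 27 -> i = 36
  Iteration 5: i = 36 -> i = 45
  Iteration 6: i = 45 -> i = 54
  Iteration 7: i = 54 -> i = 63
  Iteration 8: i = 63 -> i = 72
  ... continuing ...
Total iterations = ceil(213/9) = 24


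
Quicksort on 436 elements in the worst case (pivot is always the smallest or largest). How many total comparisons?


In the worst case, each partition step picks the worst pivot:
  Partition 1: 435 comparisons (n-1 elements to compare)
  Partition 2: 434 comparisons
  Partition 3: 433 comparisons
  Partition 4: 432 comparisons
  Partition 5: 431 comparisons
  ...
  Last partition: 0 comparisons
Total = (n-1) + (n-2) + ... + 1 + 0 = n*(n-1)/2
= 436*435/2 = 94830


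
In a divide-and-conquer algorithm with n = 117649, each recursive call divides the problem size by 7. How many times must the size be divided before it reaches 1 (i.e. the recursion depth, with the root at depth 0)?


Number of divisions = log_7(117649)
Sizes: 117649 -> 16807 -> 2401 -> 343 -> 49 -> 7 -> 1 (6 divisions)
Recursion depth = 6


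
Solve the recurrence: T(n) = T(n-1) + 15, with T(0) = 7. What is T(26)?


Unrolling the recurrence:
T(26) = T(25) + 15
       = T(24) + 15 + 15
       = T(23) + 15*3
       ...
       = T(0) + 15*26
       = 7 + 390 = 397


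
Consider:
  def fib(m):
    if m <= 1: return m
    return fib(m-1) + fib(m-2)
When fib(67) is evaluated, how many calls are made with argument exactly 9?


Let N(m) = number of times fib(m) is called while evaluating fib(67).
N(67) = 1 (the initial call).
N(66) = 1 (only fib(67) calls it).
For 1 <= m <= 65: fib(m) is called by fib(m+1) and fib(m+2), so
  N(m) = N(m+1) + N(m+2).
fib(0) is called only by fib(2), so N(0) = N(2).
Walk down from m=67:
  N(67)=1, N(66)=1, N(65)=2, N(64)=3, N(63)=5, N(62)=8, N(61)=13, N(60)=21, N(59)=34, N(58)=55, N(57)=89, N(56)=144, N(55)=233, N(54)=377, N(53)=610, N(52)=987, N(51)=1597, N(50)=2584, N(49)=4181, N(48)=6765, N(47)=10946, N(46)=17711, N(45)=28657, N(44)=46368, N(43)=75025, N(42)=121393, N(41)=196418, N(40)=317811, N(39)=514229, N(38)=832040, N(37)=1346269, N(36)=2178309, N(35)=3524578, N(34)=5702887, N(33)=9227465, N(32)=14930352, N(31)=24157817, N(30)=39088169, N(29)=63245986, N(28)=102334155, N(27)=165580141, N(26)=267914296, N(25)=433494437, N(24)=701408733, N(23)=1134903170, N(22)=1836311903, N(21)=2971215073, N(20)=4807526976, N(19)=7778742049, N(18)=12586269025, N(17)=20365011074, N(16)=32951280099, N(15)=53316291173, N(14)=86267571272, N(13)=139583862445, N(12)=225851433717, N(11)=365435296162, N(10)=591286729879, N(9)=956722026041
N(9) = 956722026041


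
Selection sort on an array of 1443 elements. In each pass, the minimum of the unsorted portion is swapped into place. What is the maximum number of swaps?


Selection sort performs one swap per pass:
  Pass 1: find min in positions 0 to 1442, swap with position 0
  Pass 2: find min in positions 1 to 1442, swap with position 1
  Pass 3: find min in positions 2 to 1442, swap with position 2
  Pass 4: find min in positions 3 to 1442, swap with position 3
  Pass 5: find min in positions 4 to 1442, swap with position 4
  ... (1437 more passes)
Total passes (and swaps) = n - 1 = 1443 - 1 = 1442


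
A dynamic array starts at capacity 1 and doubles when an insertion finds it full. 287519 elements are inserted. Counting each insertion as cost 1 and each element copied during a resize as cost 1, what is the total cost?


n = 287519
Insertion costs: 287519
Resizes copy 1, 2, 4, ... up to the largest power of 2 that is <= n-1 = 287518, i.e. 262144.
Copy costs = 1 + 2 + 4 + 8 + 16 + 32 + 64 + 128 + 256 + 512 + 1024 + 2048 + 4096 + 8192 + 16384 + 32768 + 65536 + 131072 + 262144 = 524287
Total = 287519 + 524287 = 811806


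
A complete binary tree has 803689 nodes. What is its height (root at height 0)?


In a complete binary tree, level k holds nodes 2^k .. 2^(k+1)-1 (1-indexed).
Height = floor(log2(n)) = floor(log2(803689)) = 19
Check: 2^19 = 524288 <= 803689 < 1048576 = 2^20


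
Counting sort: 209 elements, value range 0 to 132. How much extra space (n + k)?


n = 209 (output array)
k = 133 (count array for 133 distinct values)
Extra space = 209 + 133 = 342


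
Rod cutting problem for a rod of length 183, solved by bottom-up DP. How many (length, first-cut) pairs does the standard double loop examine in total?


For each subproblem length i = 1..183, the inner loop considers i possible first cuts.
Total = 1 + 2 + ... + 183
= 183*(183+1)/2
= 183*184/2 = 16836


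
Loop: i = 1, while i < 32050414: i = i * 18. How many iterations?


i multiplies by 18 each step:
i = 1 -> 18 -> 324 -> 5832 -> 104976 -> 1889568 -> 34012224 (stop)
Iterations = ceil(log_18(32050414)) = 6


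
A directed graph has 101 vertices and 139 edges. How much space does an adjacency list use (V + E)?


Adjacency list: one list head per vertex + one entry per edge
Vertex heads: 101
Edge entries: 139
Total = 101 + 139 = 240


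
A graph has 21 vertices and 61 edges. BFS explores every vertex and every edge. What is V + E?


A full BFS traversal dequeues each vertex once and examines each edge once.
Vertex visits: 21
Edge visits: 61
V + E = 21 + 61 = 82


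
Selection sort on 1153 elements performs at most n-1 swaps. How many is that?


Each of the 1152 passes places one element in its final position.
Pass 1: swap minimum into position 0
Pass 2: swap minimum of remaining into position 1
...
Pass 1152: last two elements, one swap
Maximum swaps = 1153 - 1 = 1152


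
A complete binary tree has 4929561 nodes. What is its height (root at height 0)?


In a complete binary tree, level k holds nodes 2^k .. 2^(k+1)-1 (1-indexed).
Height = floor(log2(n)) = floor(log2(4929561)) = 22
Check: 2^22 = 4194304 <= 4929561 < 8388608 = 2^23


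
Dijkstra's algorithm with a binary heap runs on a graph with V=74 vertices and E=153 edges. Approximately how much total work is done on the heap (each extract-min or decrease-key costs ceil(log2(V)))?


Dijkstra with a binary heap: each vertex is extracted once, each edge may relax once.
Each heap operation costs O(log V).
V + E = 74 + 153 = 227
ceil(log2(74)) = 7 (since 2^6 = 64 < 74 <= 128 = 2^7)
Total heap work = (V+E) * ceil(log2(V)) = 227 * 7 = 1589


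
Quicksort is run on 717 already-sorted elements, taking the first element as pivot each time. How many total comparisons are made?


Sum of comparisons per partition:
716 + 715 + ... + 1 + 0
= 717 * (717 - 1) / 2
= 717 * 716 / 2
= 256686


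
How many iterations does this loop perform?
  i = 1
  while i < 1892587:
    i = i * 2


The loop variable doubles each iteration:
i = 1 -> 2 -> 4 -> 8 -> 16 -> 32 -> 64 -> 128 -> 256 -> 512 -> 1024 -> 2048 -> 4096 -> 8192 -> 16384 -> 32768 -> 65536 -> 131072 -> 262144 -> 524288 -> 1048576 -> 2097152 (stop, 2097152 >= 1892587)
Number of doublings = ceil(log2(1892587)) = 21


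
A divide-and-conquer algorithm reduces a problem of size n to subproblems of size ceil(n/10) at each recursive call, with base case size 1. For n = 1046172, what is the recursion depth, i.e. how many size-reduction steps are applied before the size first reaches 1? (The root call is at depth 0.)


Each step divides the size by 10 (rounding up); after k steps the size is ceil(n/10^k), which equals 1 exactly when 10^k >= n.
So the depth is the smallest k with 10^k >= 1046172, i.e. ceil(log_10(1046172)).
10^6 = 1000000 < 1046172 <= 10000000 = 10^7
Recursion depth = 7


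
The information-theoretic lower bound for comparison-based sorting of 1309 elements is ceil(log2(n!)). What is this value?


A binary decision tree of height h has at most 2^h leaves and needs at least n! of them, so h >= ceil(log2(n!)).
1309! is far too large to multiply out, so use Stirling's series:
  ln(n!) ~ n ln n - n + (1/2) ln(2 pi n) + 1/(12n)  (error below 1/(360 n^3), negligible here)
  ln(1309) = 7.1770188
  n ln n = 1309 * 7.1770188 = 9394.7176
  (1/2) ln(2 pi * 1309) = (1/2) ln(8224.6896) = 4.5074
  1/(12*1309) = 0.0001
  ln(1309!) ~ 9394.7176 - 1309 + 4.5074 + 0.0001 = 8090.2251
Convert to base 2: log2(1309!) = 8090.2251 / ln 2 = 8090.2251 / 0.69314718 = 11671.7276
ceil(11671.7276) = 11672


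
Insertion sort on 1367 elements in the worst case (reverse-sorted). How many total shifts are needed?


In the worst case (reverse-sorted), each element shifts past all previous:
  Element 1: 1 shifts
  Element 2: 2 shifts
  Element 3: 3 shifts
  Element 4: 4 shifts
  Element 5: 5 shifts
  ...
  Element 1366: 1366 shifts
Total = 1 + 2 + ... + 1366
= 1367*(1367-1)/2 = 933661


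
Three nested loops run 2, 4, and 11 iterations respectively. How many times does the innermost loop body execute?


Loop 1 (outermost): 2 iterations
Loop 2 (middle): 4 iterations per outer
Loop 3 (innermost): 11 iterations per middle
Total = 2 * 4 * 11 = 88


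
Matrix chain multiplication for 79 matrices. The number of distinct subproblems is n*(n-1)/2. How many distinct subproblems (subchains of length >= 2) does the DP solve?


Subproblems are indexed by (i, j) where i < j.
Number of such pairs = n*(n-1)/2
= 79 * 78 / 2
= 3081


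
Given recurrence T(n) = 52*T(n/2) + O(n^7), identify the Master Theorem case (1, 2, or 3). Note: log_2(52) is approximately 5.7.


Master Theorem parameters: a=52, b=2, c=7
log_b(a) = 5.7
Compare b^c with a: 2^7 = 128 > 52, so c > log_b(a).
Comparing c=7 vs log_b(a)=5.7:
7 > 5.7 => Case 3
Result: T(n) = O(n^7)
Master Theorem case = 3


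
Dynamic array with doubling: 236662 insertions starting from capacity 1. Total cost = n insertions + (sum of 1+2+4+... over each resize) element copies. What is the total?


n = 236662
Insertion costs: 236662
Resizes copy 1, 2, 4, ... up to the largest power of 2 that is <= n-1 = 236661, i.e. 131072.
Copy costs = 1 + 2 + 4 + 8 + 16 + 32 + 64 + 128 + 256 + 512 + 1024 + 2048 + 4096 + 8192 + 16384 + 32768 + 65536 + 131072 = 262143
Total = 236662 + 262143 = 498805


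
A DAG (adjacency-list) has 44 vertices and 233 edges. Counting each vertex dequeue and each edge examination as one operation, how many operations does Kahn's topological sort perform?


V = 44 (vertex processing)
E = 233 (edge processing)
V + E = 44 + 233 = 277


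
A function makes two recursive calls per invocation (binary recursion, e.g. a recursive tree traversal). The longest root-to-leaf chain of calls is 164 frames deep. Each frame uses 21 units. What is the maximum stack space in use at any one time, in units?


Binary recursion: the two calls run one after the other, so only one root-to-leaf chain of frames is on the stack at a time.
Maximum depth (longest chain) = 164 frames
Each frame = 21 units
Max stack space = 164 * 21 = 3444


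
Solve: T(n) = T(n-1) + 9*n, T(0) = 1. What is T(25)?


Expanding the recurrence:
T(25) = T(24) + 9*25
       = T(23) + 9*24 + 9*25
       ...
       = T(0) + 9*(1 + 2 + ... + 25)
       = 1 + 9 * 25*26/2
       = 1 + 9 * 325
       = 1 + 2925 = 2926


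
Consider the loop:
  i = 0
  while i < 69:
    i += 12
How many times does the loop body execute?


Starting at i = 0, each iteration adds 12.
Iterations until i >= 69:
  Iteration 1: i = 0 -> i = 12
  Iteration 2: i = 12 -> i = 24
  Iteration 3: i = 24 -> i = 36
  Iteration 4: i = 36 -> i = 48
  Iteration 5: i = 48 -> i = 60
  Iteration 6: i = 60 -> i = 72
Total iterations = ceil(69/12) = 6


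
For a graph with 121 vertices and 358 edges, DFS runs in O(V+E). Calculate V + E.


A full DFS traversal visits each vertex once and examines each edge once.
V = 121
E = 358
Sum = 121 + 358 = 479


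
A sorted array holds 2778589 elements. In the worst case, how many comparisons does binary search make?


Halving sequence: 2778589 -> 1389294 -> 694647 -> 347323 -> 173661 -> 86830 -> 43415 -> 21707 -> 10853 -> 5426 -> 2713 -> 1356 -> 678 -> 339 -> 169 -> 84 -> 42 -> 21 -> 10 -> 5 -> 2 -> 1
Number of halvings = 21
Max comparisons = 21 + 1 = 22


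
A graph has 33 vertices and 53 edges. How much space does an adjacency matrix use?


Adjacency matrix: V x V grid of entries
Space = V^2 = 33^2 = 33 * 33 = 1089


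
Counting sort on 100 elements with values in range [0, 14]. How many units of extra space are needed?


Output array size: 100 (to store sorted result)
Count array size: 15 (one slot per possible value, range 0 to 14)
Total extra space = 100 + 15 = 115


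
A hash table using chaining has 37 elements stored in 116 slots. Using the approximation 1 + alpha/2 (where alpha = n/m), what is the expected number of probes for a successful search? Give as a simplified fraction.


Load factor alpha = n/m = 37/116
Expected probes = 1 + alpha/2 = 1 + 37/(2*116)
= 1 + 37/232
= 232/232 + 37/232
= 269/232


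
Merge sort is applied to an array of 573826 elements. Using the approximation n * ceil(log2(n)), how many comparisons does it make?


Merge sort divides the array into halves recursively.
Number of levels = ceil(log2(573826)) = 20
At each level, approximately n = 573826 comparisons are needed for merging.
Total comparisons ~ n * ceil(log2(n)) = 573826 * 20 = 11476520


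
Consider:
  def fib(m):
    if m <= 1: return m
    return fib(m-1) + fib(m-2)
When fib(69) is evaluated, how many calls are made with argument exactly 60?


Let N(m) = number of times fib(m) is called while evaluating fib(69).
N(69) = 1 (the initial call).
N(68) = 1 (only fib(69) calls it).
For 1 <= m <= 67: fib(m) is called by fib(m+1) and fib(m+2), so
  N(m) = N(m+1) + N(m+2).
fib(0) is called only by fib(2), so N(0) = N(2).
Walk down from m=69:
  N(69)=1, N(68)=1, N(67)=2, N(66)=3, N(65)=5, N(64)=8, N(63)=13, N(62)=21, N(61)=34, N(60)=55
N(60) = 55


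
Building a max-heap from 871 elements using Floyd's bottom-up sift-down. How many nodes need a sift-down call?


In a heap of 871 elements (0-indexed array):
  Last element index: 870
  Parent of last element: floor((870 - 1) / 2) = 434
  Internal nodes: indices 0 to 434
  Count = floor(871/2) = 435


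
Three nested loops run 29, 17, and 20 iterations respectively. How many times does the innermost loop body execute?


Loop 1 (outermost): 29 iterations
Loop 2 (middle): 17 iterations per outer
Loop 3 (innermost): 20 iterations per middle
Total = 29 * 17 * 20 = 9860


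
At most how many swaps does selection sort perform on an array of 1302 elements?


Each of the 1301 passes places one element in its final position.
Pass 1: swap minimum into position 0
Pass 2: swap minimum of remaining into position 1
...
Pass 1301: last two elements, one swap
Maximum swaps = 1302 - 1 = 1301


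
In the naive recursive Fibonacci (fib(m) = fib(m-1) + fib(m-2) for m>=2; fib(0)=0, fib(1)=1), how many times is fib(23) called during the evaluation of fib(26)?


Let N(m) = number of times fib(m) is called while evaluating fib(26).
N(26) = 1 (the initial call).
N(25) = 1 (only fib(26) calls it).
For 1 <= m <= 24: fib(m) is called by fib(m+1) and fib(m+2), so
  N(m) = N(m+1) + N(m+2).
fib(0) is called only by fib(2), so N(0) = N(2).
Walk down from m=26:
  N(26)=1, N(25)=1, N(24)=2, N(23)=3
N(23) = 3


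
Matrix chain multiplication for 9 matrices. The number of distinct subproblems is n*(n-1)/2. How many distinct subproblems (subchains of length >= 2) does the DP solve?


Subproblems are indexed by (i, j) where i < j.
Number of such pairs = n*(n-1)/2
= 9 * 8 / 2
= 36


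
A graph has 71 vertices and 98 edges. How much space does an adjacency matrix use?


Adjacency matrix: V x V grid of entries
Space = V^2 = 71^2 = 71 * 71 = 5041


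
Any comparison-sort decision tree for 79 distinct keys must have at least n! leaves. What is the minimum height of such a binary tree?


A binary decision tree of height h has at most 2^h leaves and needs at least n! of them, so h >= ceil(log2(n!)).
79! is far too large to multiply out, so use Stirling's series:
  ln(n!) ~ n ln n - n + (1/2) ln(2 pi n) + 1/(12n)  (error below 1/(360 n^3), negligible here)
  ln(79) = 4.3694479
  n ln n = 79 * 4.3694479 = 345.1864
  (1/2) ln(2 pi * 79) = (1/2) ln(496.3716) = 3.1037
  1/(12*79) = 0.0011
  ln(79!) ~ 345.1864 - 79 + 3.1037 + 0.0011 = 269.2912
Convert to base 2: log2(79!) = 269.2912 / ln 2 = 269.2912 / 0.69314718 = 388.5051
ceil(388.5051) = 389


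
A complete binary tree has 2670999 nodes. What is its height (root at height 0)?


In a complete binary tree, level k holds nodes 2^k .. 2^(k+1)-1 (1-indexed).
Height = floor(log2(n)) = floor(log2(2670999)) = 21
Check: 2^21 = 2097152 <= 2670999 < 4194304 = 2^22


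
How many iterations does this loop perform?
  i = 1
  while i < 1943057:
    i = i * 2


The loop variable doubles each iteration:
i = 1 -> 2 -> 4 -> 8 -> 16 -> 32 -> 64 -> 128 -> 256 -> 512 -> 1024 -> 2048 -> 4096 -> 8192 -> 16384 -> 32768 -> 65536 -> 131072 -> 262144 -> 524288 -> 1048576 -> 2097152 (stop, 2097152 >= 1943057)
Number of doublings = ceil(log2(1943057)) = 21


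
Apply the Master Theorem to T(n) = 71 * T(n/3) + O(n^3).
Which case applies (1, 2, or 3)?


The Master Theorem: T(n) = a*T(n/b) + O(n^c)
  a = 71, b = 3, c = 3
log_b(a) = log_3(71) ~ 3.88
Compare b^c with a: 3^3 = 27 < 71, so c < log_b(a).
Since c < log_b(a), Case 1 applies.
T(n) = O(n^(log_3 71)) ~ O(n^3.88)
Master Theorem case = 1


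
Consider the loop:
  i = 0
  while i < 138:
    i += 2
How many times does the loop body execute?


Starting at i = 0, each iteration adds 2.
Iterations until i >= 138:
  Iteration 1: i = 0 -> i = 2
  Iteration 2: i = 2 -> i = 4
  Iteration 3: i = 4 -> i = 6
  Iteration 4: i = 6 -> i = 8
  Iteration 5: i = 8 -> i = 10
  Iteration 6: i = 10 -> i = 12
  Iteration 7: i = 12 -> i = 14
  Iteration 8: i = 14 -> i = 16
  ... continuing ...
Total iterations = ceil(138/2) = 69


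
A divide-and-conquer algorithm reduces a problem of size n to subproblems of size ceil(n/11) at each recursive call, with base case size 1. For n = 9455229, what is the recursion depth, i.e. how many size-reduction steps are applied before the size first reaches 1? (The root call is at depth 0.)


Each step divides the size by 11 (rounding up); after k steps the size is ceil(n/11^k), which equals 1 exactly when 11^k >= n.
So the depth is the smallest k with 11^k >= 9455229, i.e. ceil(log_11(9455229)).
11^6 = 1771561 < 9455229 <= 19487171 = 11^7
Recursion depth = 7


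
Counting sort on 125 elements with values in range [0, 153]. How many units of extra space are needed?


Output array size: 125 (to store sorted result)
Count array size: 154 (one slot per possible value, range 0 to 153)
Total extra space = 125 + 154 = 279


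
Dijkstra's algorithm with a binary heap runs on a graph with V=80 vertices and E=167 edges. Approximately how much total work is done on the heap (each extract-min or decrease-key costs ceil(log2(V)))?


Dijkstra with a binary heap: each vertex is extracted once, each edge may relax once.
Each heap operation costs O(log V).
V + E = 80 + 167 = 247
ceil(log2(80)) = 7 (since 2^6 = 64 < 80 <= 128 = 2^7)
Total heap work = (V+E) * ceil(log2(V)) = 247 * 7 = 1729


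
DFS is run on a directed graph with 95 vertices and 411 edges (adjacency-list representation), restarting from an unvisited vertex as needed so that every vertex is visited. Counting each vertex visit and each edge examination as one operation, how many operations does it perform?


A full DFS traversal processes each vertex exactly once (push/pop on stack).
Each directed edge is examined once.
V = 95, E = 411
V + E = 506


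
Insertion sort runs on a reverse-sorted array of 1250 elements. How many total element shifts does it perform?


Sum of shifts = 1 + 2 + 3 + ... + 1249
= 1250 * 1249 / 2
= 1561250 / 2
= 780625


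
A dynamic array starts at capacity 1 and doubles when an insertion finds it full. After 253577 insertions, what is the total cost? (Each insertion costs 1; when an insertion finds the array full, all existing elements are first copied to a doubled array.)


Insertion cost: 253577 (one per element)
Resizes occur just before inserting elements 2, 3, 5, 9, ...
Elements copied at each resize: 1 + 2 + 4 + 8 + 16 + 32 + 64 + 128 + 256 + 512 + 1024 + 2048 + 4096 + 8192 + 16384 + 32768 + 65536 + 131072
Sum of copies = 262143 (geometric series: 2^k - 1)
Total = 253577 + 262143 = 515720


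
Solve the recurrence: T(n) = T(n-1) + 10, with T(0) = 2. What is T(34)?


Unrolling the recurrence:
T(34) = T(33) + 10
       = T(32) + 10 + 10
       = T(31) + 10*3
       ...
       = T(0) + 10*34
       = 2 + 340 = 342


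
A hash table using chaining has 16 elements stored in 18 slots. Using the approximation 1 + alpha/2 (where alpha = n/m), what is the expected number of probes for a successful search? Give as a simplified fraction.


Load factor alpha = n/m = 16/18
Expected probes = 1 + alpha/2 = 1 + 16/(2*18)
= 1 + 16/36
= 36/36 + 16/36
= 52/36
Simplify: 13/9


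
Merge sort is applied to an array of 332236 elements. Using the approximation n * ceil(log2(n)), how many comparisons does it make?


Merge sort divides the array into halves recursively.
Number of levels = ceil(log2(332236)) = 19
At each level, approximately n = 332236 comparisons are needed for merging.
Total comparisons ~ n * ceil(log2(n)) = 332236 * 19 = 6312484


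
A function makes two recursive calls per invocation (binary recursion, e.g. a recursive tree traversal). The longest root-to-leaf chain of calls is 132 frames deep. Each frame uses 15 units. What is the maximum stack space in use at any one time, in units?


Binary recursion: the two calls run one after the other, so only one root-to-leaf chain of frames is on the stack at a time.
Maximum depth (longest chain) = 132 frames
Each frame = 15 units
Max stack space = 132 * 15 = 1980


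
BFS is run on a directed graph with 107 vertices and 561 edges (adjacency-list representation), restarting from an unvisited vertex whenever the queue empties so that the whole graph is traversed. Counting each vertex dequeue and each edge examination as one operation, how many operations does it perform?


A full BFS traversal dequeues each vertex exactly once and examines each directed edge exactly once.
V = 107 (vertex processing cost)
E = 561 (edge examination cost)
Total operations proportional to V + E = 107 + 561 = 668


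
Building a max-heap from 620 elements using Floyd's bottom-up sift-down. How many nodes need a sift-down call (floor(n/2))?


In a heap of 620 elements (0-indexed array):
  Last element index: 619
  Parent of last element: floor((619 - 1) / 2) = 309
  Internal nodes: indices 0 to 309
  Count = floor(620/2) = 310


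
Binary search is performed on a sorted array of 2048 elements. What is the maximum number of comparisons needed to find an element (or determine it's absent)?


Binary search halves the search space each comparison:
  Step 1: search space = 2048 -> 1024
  Step 2: search space = 1024 -> 512
  Step 3: search space = 512 -> 256
  Step 4: search space = 256 -> 128
  Step 5: search space = 128 -> 64
  Step 6: search space = 64 -> 32
  Step 7: search space = 32 -> 16
  Step 8: search space = 16 -> 8
  Step 9: search space = 8 -> 4
  Step 10: search space = 4 -> 2
  Step 11: search space = 2 -> 1
  Step 12: search space = 1 (final check)
Maximum comparisons = floor(log2(2048)) + 1 = 11 + 1 = 12


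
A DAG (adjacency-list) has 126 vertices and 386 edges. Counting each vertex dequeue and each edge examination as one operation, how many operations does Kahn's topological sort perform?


V = 126 (vertex processing)
E = 386 (edge processing)
V + E = 126 + 386 = 512


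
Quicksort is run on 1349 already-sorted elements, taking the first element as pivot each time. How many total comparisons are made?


Sum of comparisons per partition:
1348 + 1347 + ... + 1 + 0
= 1349 * (1349 - 1) / 2
= 1349 * 1348 / 2
= 909226


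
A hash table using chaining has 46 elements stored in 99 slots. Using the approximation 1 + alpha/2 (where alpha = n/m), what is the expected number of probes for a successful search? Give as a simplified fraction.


Load factor alpha = n/m = 46/99
Expected probes = 1 + alpha/2 = 1 + 46/(2*99)
= 1 + 46/198
= 198/198 + 46/198
= 244/198
Simplify: 122/99


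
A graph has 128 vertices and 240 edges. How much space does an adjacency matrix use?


Adjacency matrix: V x V grid of entries
Space = V^2 = 128^2 = 128 * 128 = 16384


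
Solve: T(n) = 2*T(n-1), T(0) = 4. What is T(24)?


Unrolling:
T(24) = 2*T(23) = 2^2*T(22) = ... = 2^24*T(0)
= 2^24 * 4
= 16777216 * 4 = 67108864


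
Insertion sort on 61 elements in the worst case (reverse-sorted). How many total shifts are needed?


In the worst case (reverse-sorted), each element shifts past all previous:
  Element 1: 1 shifts
  Element 2: 2 shifts
  Element 3: 3 shifts
  Element 4: 4 shifts
  Element 5: 5 shifts
  ...
  Element 60: 60 shifts
Total = 1 + 2 + ... + 60
= 61*(61-1)/2 = 1830


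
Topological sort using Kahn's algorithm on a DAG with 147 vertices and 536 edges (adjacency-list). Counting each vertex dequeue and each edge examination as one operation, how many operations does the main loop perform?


Kahn's algorithm:
  1. Compute in-degrees: O(V + E)
  2. Process queue: each vertex dequeued once (O(V))
     each edge examined once (O(E))
Total = V + E = 147 + 536 = 683


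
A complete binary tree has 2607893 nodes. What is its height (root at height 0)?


In a complete binary tree, level k holds nodes 2^k .. 2^(k+1)-1 (1-indexed).
Height = floor(log2(n)) = floor(log2(2607893)) = 21
Check: 2^21 = 2097152 <= 2607893 < 4194304 = 2^22


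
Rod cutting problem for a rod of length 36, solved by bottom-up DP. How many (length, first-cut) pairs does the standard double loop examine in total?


For each subproblem length i = 1..36, the inner loop considers i possible first cuts.
Total = 1 + 2 + ... + 36
= 36*(36+1)/2
= 36*37/2 = 666


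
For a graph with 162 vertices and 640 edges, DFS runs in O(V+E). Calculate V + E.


A full DFS traversal visits each vertex once and examines each edge once.
V = 162
E = 640
Sum = 162 + 640 = 802


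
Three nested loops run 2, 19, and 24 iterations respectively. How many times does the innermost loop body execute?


Loop 1 (outermost): 2 iterations
Loop 2 (middle): 19 iterations per outer
Loop 3 (innermost): 24 iterations per middle
Total = 2 * 19 * 24 = 912


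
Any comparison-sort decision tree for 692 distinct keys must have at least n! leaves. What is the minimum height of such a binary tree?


A binary decision tree of height h has at most 2^h leaves and needs at least n! of them, so h >= ceil(log2(n!)).
692! is far too large to multiply out, so use Stirling's series:
  ln(n!) ~ n ln n - n + (1/2) ln(2 pi n) + 1/(12n)  (error below 1/(360 n^3), negligible here)
  ln(692) = 6.5395860
  n ln n = 692 * 6.5395860 = 4525.3935
  (1/2) ln(2 pi * 692) = (1/2) ln(4347.9642) = 4.1887
  1/(12*692) = 0.0001
  ln(692!) ~ 4525.3935 - 692 + 4.1887 + 0.0001 = 3837.5823
Convert to base 2: log2(692!) = 3837.5823 / ln 2 = 3837.5823 / 0.69314718 = 5536.4610
ceil(5536.4610) = 5537


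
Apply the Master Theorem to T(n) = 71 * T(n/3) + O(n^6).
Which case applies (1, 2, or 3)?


The Master Theorem: T(n) = a*T(n/b) + O(n^c)
  a = 71, b = 3, c = 6
log_b(a) = log_3(71) ~ 3.88
Compare b^c with a: 3^6 = 729 > 71, so c > log_b(a).
Since c > log_b(a), Case 3 applies.
T(n) = O(n^6)
Master Theorem case = 3


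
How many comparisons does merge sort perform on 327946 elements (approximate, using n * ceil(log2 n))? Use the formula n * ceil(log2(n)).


Recursion depth: ceil(log2(327946)) = 19
Each recursion level merges n = 327946 elements
Total = 327946 * 19 = 6230974


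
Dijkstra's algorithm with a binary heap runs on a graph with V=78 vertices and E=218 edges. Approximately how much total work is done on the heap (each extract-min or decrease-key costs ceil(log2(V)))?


Dijkstra with a binary heap: each vertex is extracted once, each edge may relax once.
Each heap operation costs O(log V).
V + E = 78 + 218 = 296
ceil(log2(78)) = 7 (since 2^6 = 64 < 78 <= 128 = 2^7)
Total heap work = (V+E) * ceil(log2(V)) = 296 * 7 = 2072


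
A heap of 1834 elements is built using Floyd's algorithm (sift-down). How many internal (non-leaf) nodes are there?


Leaf nodes occupy roughly half the array.
Sift-down is called for each internal node, starting from the last one.
Internal nodes = floor(n/2) = floor(1834/2) = 917


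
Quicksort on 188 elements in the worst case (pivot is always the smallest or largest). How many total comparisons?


In the worst case, each partition step picks the worst pivot:
  Partition 1: 187 comparisons (n-1 elements to compare)
  Partition 2: 186 comparisons
  Partition 3: 185 comparisons
  Partition 4: 184 comparisons
  Partition 5: 183 comparisons
  ...
  Last partition: 0 comparisons
Total = (n-1) + (n-2) + ... + 1 + 0 = n*(n-1)/2
= 188*187/2 = 17578


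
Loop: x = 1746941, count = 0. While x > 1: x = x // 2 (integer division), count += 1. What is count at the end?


The variable x halves each step:
x = 1746941 -> 873470 -> 436735 -> 218367 -> 109183 -> 54591 -> 27295 -> 13647 -> 6823 -> 3411 -> 1705 -> 852 -> 426 -> 213 -> 106 -> 53 -> 26 -> 13 -> 6 -> 3 -> 1
Number of halvings = floor(log2(1746941)) = 20


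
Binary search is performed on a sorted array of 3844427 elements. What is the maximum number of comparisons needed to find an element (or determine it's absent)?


Binary search halves the search space each comparison:
  Step 1: search space = 3844427 -> 1922213
  Step 2: search space = 1922213 -> 961106
  Step 3: search space = 961106 -> 480553
  Step 4: search space = 480553 -> 240276
  Step 5: search space = 240276 -> 120138
  Step 6: search space = 120138 -> 60069
  Step 7: search space = 60069 -> 30034
  Step 8: search space = 30034 -> 15017
  Step 9: search space = 15017 -> 7508
  Step 10: search space = 7508 -> 3754
  Step 11: search space = 3754 -> 1877
  Step 12: search space = 1877 -> 938
  Step 13: search space = 938 -> 469
  Step 14: search space = 469 -> 234
  Step 15: search space = 234 -> 117
  Step 16: search space = 117 -> 58
  Step 17: search space = 58 -> 29
  Step 18: search space = 29 -> 14
  Step 19: search space = 14 -> 7
  Step 20: search space = 7 -> 3
  Step 21: search space = 3 -> 1
  Step 22: search space = 1 (final check)
Maximum comparisons = floor(log2(3844427)) + 1 = 21 + 1 = 22


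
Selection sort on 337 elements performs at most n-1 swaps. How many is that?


Each of the 336 passes places one element in its final position.
Pass 1: swap minimum into position 0
Pass 2: swap minimum of remaining into position 1
...
Pass 336: last two elements, one swap
Maximum swaps = 337 - 1 = 336


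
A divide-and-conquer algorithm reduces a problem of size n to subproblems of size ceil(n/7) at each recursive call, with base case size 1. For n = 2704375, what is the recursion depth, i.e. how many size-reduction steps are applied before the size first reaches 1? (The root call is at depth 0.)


Each step divides the size by 7 (rounding up); after k steps the size is ceil(n/7^k), which equals 1 exactly when 7^k >= n.
So the depth is the smallest k with 7^k >= 2704375, i.e. ceil(log_7(2704375)).
7^7 = 823543 < 2704375 <= 5764801 = 7^8
Recursion depth = 8


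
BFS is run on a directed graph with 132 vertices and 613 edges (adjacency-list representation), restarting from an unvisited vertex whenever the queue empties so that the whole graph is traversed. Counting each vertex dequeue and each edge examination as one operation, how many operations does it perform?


A full BFS traversal dequeues each vertex exactly once and examines each directed edge exactly once.
V = 132 (vertex processing cost)
E = 613 (edge examination cost)
Total operations proportional to V + E = 132 + 613 = 745


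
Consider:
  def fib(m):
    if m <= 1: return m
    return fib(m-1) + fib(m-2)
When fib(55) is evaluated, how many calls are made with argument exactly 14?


Let N(m) = number of times fib(m) is called while evaluating fib(55).
N(55) = 1 (the initial call).
N(54) = 1 (only fib(55) calls it).
For 1 <= m <= 53: fib(m) is called by fib(m+1) and fib(m+2), so
  N(m) = N(m+1) + N(m+2).
fib(0) is called only by fib(2), so N(0) = N(2).
Walk down from m=55:
  N(55)=1, N(54)=1, N(53)=2, N(52)=3, N(51)=5, N(50)=8, N(49)=13, N(48)=21, N(47)=34, N(46)=55, N(45)=89, N(44)=144, N(43)=233, N(42)=377, N(41)=610, N(40)=987, N(39)=1597, N(38)=2584, N(37)=4181, N(36)=6765, N(35)=10946, N(34)=17711, N(33)=28657, N(32)=46368, N(31)=75025, N(30)=121393, N(29)=196418, N(28)=317811, N(27)=514229, N(26)=832040, N(25)=1346269, N(24)=2178309, N(23)=3524578, N(22)=5702887, N(21)=9227465, N(20)=14930352, N(19)=24157817, N(18)=39088169, N(17)=63245986, N(16)=102334155, N(15)=165580141, N(14)=267914296
N(14) = 267914296


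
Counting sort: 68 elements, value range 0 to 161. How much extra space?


n = 68 (output array)
k = 162 (count array for 162 distinct values)
Extra space = 68 + 162 = 230


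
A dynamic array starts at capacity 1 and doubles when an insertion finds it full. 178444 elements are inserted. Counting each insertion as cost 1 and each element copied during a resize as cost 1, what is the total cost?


n = 178444
Insertion costs: 178444
Resizes copy 1, 2, 4, ... up to the largest power of 2 that is <= n-1 = 178443, i.e. 131072.
Copy costs = 1 + 2 + 4 + 8 + 16 + 32 + 64 + 128 + 256 + 512 + 1024 + 2048 + 4096 + 8192 + 16384 + 32768 + 65536 + 131072 = 262143
Total = 178444 + 262143 = 440587


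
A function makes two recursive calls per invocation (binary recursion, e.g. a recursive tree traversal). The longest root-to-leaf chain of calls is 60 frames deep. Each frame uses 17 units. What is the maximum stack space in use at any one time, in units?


Binary recursion: the two calls run one after the other, so only one root-to-leaf chain of frames is on the stack at a time.
Maximum depth (longest chain) = 60 frames
Each frame = 17 units
Max stack space = 60 * 17 = 1020


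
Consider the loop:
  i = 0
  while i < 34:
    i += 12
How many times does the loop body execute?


Starting at i = 0, each iteration adds 12.
Iterations until i >= 34:
  Iteration 1: i = 0 -> i = 12
  Iteration 2: i = 12 -> i = 24
  Iteration 3: i = 24 -> i = 36
Total iterations = ceil(34/12) = 3


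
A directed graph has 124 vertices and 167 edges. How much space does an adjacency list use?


Adjacency list: one list head per vertex + one entry per edge
Vertex heads: 124
Edge entries: 167
Total = 124 + 167 = 291
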